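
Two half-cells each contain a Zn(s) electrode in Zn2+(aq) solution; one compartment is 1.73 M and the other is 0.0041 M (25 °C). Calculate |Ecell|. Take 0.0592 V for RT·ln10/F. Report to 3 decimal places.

For a concentration cell E°cell = 0, since both electrodes use the same couple.
The compartment with the higher Zn2+(aq) concentration (1.73 M) acts as the cathode; ions are reduced there and produced at the dilute (0.0041 M) anode.
With n = 2, Ecell = −(0.0592/2)·log([dilute]/[conc]) = −(0.0592/2)·log(0.0041/1.73) = +0.078 V.

0.078 V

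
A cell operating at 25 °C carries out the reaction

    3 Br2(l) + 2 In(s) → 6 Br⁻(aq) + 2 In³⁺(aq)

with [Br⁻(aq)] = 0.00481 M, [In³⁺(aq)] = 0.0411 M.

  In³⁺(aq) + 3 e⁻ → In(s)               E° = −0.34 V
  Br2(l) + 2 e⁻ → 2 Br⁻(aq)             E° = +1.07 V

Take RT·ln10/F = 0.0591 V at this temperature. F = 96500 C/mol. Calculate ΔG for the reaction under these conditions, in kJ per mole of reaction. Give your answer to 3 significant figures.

−912 kJ/mol

The standard cell potential is +1.07 − (−0.34) = +1.41 V, with n = 6 electrons in the balanced equation.
Here Q = [Br⁻(aq)]^6·[In³⁺(aq)]^2 = 2.09×10^−17 (log Q = −16.679), giving E = +1.41 − (0.0591/6)·(−16.679) = +1.5743 V.
Finally ΔG = −nFE = −(6)(96500 C/mol)(+1.5743 V) = −912 kJ/mol.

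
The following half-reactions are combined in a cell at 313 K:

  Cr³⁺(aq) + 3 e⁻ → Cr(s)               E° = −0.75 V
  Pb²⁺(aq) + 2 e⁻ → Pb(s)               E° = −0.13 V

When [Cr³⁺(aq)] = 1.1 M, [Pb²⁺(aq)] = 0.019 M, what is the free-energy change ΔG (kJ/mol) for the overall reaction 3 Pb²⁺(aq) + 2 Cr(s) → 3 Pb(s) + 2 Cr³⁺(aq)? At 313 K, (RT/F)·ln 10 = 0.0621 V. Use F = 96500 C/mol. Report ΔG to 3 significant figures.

With Pb²⁺/Pb reduced at the cathode, E°cell = −0.13 − (−0.75) = +0.62 V and n = 6.
Q = [Cr³⁺(aq)]^2 / [Pb²⁺(aq)]^3 = 1.76×10^5, so log Q = 5.247 and E = +0.62 − (0.0621/6)(5.247) = +0.5657 V.
Then ΔG = −nFE = −6 × 96500 × +0.5657 J/mol = −328 kJ/mol.

−328 kJ/mol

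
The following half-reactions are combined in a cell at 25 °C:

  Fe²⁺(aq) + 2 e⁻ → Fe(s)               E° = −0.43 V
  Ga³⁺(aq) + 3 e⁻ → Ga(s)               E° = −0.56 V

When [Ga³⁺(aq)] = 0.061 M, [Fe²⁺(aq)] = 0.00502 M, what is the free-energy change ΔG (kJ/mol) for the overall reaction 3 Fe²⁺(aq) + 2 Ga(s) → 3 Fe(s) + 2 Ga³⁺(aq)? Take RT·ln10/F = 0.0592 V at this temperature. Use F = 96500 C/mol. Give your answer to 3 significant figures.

−49.7 kJ/mol

E°cell = −0.43 − (−0.56) = +0.13 V; the balanced reaction transfers n = 6 electrons.
The reaction quotient is [Ga³⁺(aq)]^2 / [Fe²⁺(aq)]^3 = 2.94×10^4; by Nernst, E = +0.13 − (0.0592/6)(4.469) = +0.0859 V.
ΔG = −nFE = −(6)(96500)(+0.0859) J/mol = −49.7 kJ/mol.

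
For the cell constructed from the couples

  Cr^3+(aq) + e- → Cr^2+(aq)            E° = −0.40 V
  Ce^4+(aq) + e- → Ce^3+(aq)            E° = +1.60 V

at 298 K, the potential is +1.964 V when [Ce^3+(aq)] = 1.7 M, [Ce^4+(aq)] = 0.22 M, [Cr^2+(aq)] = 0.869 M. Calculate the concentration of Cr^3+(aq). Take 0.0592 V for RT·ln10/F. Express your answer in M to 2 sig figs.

0.46 M

With Ce⁴⁺/Ce³⁺ at the cathode and Cr³⁺/Cr²⁺ at the anode, E°cell = +1.60 − (−0.40) = +2.00 V (n = 1).
Rearranging E = E° − (0.0592/n)·log Q gives log Q = 1(+2.00 − (+1.964))/0.0592 = 0.608.
The balanced reaction is Ce^4+(aq) + Cr^2+(aq) → Ce^3+(aq) + Cr^3+(aq), so Q = ([Ce^3+(aq)]·[Cr^3+(aq)]) / ([Ce^4+(aq)]·[Cr^2+(aq)]).
Solving for the unknown gives log [Cr^3+(aq)] = −0.341, so [Cr^3+(aq)] ≈ 0.46 M.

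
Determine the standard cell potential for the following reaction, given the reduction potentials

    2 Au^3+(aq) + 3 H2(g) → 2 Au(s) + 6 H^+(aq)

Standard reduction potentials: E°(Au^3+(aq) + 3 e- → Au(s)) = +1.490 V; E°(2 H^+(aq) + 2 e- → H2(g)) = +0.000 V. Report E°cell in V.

+1.490 V

In the reaction as written, Au^3+(aq) is reduced (cathode) and H^+(aq) is produced by oxidation at the anode.
E°cell = E°(cathode) − E°(anode) = +1.490 − (+0.000) = +1.490 V.
The positive value indicates the reaction is spontaneous as written.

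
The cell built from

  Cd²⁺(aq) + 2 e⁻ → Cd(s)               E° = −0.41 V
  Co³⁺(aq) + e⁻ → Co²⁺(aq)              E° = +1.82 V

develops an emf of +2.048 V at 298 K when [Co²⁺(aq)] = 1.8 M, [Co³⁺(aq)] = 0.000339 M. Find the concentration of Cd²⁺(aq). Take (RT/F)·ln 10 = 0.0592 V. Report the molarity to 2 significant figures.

With Co³⁺/Co²⁺ at the cathode and Cd²⁺/Cd at the anode, E°cell = +1.82 − (−0.41) = +2.23 V (n = 2).
Rearranging E = E° − (0.0592/n)·log Q gives log Q = 2(+2.23 − (+2.048))/0.0592 = 6.149.
For 2 Co³⁺(aq) + Cd(s) → 2 Co²⁺(aq) + Cd²⁺(aq), the reaction quotient is Q = ([Co²⁺(aq)]^2·[Cd²⁺(aq)]) / [Co³⁺(aq)]^2.
Solving for the unknown gives log [Cd²⁺(aq)] = −1.301, so [Cd²⁺(aq)] ≈ 0.050 M.

0.050 M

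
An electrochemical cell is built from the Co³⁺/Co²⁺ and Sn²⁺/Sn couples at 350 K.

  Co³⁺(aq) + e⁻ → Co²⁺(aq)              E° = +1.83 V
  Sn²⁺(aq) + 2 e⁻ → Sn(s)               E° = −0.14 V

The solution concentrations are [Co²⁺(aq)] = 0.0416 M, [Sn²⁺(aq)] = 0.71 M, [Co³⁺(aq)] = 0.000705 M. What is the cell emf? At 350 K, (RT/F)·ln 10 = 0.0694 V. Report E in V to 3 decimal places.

The Co³⁺/Co²⁺ couple has the more positive E°, so it is the cathode; Sn²⁺/Sn is the anode.
The standard potential is +1.83 − (−0.14) = +1.97 V and the balanced reaction transfers n = 2 electrons.
For the overall reaction 2 Co³⁺(aq) + Sn(s) → 2 Co²⁺(aq) + Sn²⁺(aq), Q = ([Co²⁺(aq)]^2·[Sn²⁺(aq)]) / [Co³⁺(aq)]^2 = 2.47×10^3, giving log Q = 3.393.
By the Nernst equation, E = +1.97 − (0.0694/2)·(3.393) = +1.852 V.

+1.852 V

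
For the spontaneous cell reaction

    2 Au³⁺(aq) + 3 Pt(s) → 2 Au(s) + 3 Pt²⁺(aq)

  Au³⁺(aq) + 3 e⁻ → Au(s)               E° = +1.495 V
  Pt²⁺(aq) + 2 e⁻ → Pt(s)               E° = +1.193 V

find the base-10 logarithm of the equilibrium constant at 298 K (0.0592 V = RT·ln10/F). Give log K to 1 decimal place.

The Au³⁺/Au couple is reduced (cathode); E°cell = +1.495 − (+1.193) = +0.302 V with n = 6.
At equilibrium E = 0, so log K = nE°cell / 0.0592 = (6)(+0.302) / 0.0592 = 30.6.

log K = 30.6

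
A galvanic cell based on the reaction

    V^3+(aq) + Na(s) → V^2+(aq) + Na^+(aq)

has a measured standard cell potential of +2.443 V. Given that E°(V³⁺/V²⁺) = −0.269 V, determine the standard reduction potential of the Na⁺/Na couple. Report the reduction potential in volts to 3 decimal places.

In the reaction as written the V³⁺/V²⁺ couple is reduced (cathode) and Na⁺/Na is oxidized (anode), so E°cell = E°(V³⁺/V²⁺) − E°(Na⁺/Na).
E°(Na⁺/Na) = E°(cathode) − E°cell = −0.269 − (+2.443) = −2.712 V.

−2.712 V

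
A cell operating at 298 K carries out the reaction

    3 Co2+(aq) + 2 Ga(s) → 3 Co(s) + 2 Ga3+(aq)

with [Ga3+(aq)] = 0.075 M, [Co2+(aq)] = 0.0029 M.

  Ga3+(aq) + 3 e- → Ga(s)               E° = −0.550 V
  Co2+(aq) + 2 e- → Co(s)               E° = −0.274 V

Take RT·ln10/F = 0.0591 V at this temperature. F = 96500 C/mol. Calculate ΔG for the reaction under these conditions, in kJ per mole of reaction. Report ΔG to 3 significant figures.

−129 kJ/mol

The standard cell potential is −0.274 − (−0.550) = +0.276 V, with n = 6 electrons in the balanced equation.
The reaction quotient is [Ga3+(aq)]^2 / [Co2+(aq)]^3 = 2.31×10^5; by Nernst, E = +0.276 − (0.0591/6)(5.363) = +0.2232 V.
ΔG = −nFE = −(6)(96500)(+0.2232) J/mol = −129 kJ/mol.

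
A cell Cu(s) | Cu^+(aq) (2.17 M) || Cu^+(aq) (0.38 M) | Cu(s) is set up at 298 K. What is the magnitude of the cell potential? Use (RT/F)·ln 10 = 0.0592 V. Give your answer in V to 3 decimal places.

0.045 V

For a concentration cell E°cell = 0, since both electrodes use the same couple.
The compartment with the higher Cu^+(aq) concentration (2.17 M) acts as the cathode; ions are reduced there and produced at the dilute (0.38 M) anode.
With n = 1, Ecell = −(0.0592/1)·log([dilute]/[conc]) = −(0.0592/1)·log(0.38/2.17) = +0.045 V.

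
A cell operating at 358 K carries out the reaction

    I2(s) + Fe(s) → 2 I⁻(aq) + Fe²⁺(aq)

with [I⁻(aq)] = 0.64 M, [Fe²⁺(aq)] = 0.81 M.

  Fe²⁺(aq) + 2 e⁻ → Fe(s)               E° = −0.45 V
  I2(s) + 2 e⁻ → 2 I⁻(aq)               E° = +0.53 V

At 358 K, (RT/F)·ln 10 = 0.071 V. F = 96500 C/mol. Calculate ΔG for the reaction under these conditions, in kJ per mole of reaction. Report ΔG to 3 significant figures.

−192 kJ/mol

E°cell = +0.53 − (−0.45) = +0.98 V; the balanced reaction transfers n = 2 electrons.
Q = [I⁻(aq)]^2·[Fe²⁺(aq)] = 0.332, so log Q = −0.479 and E = +0.98 − (0.071/2)(−0.479) = +0.9970 V.
Then ΔG = −nFE = −2 × 96500 × +0.9970 J/mol = −192 kJ/mol.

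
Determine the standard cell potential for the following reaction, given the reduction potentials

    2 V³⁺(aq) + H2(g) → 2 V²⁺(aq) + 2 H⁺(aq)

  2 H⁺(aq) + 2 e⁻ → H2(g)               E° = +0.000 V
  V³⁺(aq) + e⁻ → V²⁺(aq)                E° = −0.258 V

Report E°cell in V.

V³⁺(aq) gains electrons, so the V³⁺/V²⁺ couple is the cathode; the 2H⁺/H₂ couple is the anode.
E°cell = E°(cathode) − E°(anode) = −0.258 − (+0.000) = −0.258 V.
The negative E°cell means the reaction is non-spontaneous in the direction written.

−0.258 V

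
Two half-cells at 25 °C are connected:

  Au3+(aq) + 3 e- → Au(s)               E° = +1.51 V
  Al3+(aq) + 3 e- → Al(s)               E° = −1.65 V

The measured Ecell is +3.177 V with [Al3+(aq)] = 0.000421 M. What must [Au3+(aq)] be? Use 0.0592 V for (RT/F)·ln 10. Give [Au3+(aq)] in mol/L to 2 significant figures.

With Au³⁺/Au at the cathode and Al³⁺/Al at the anode, E°cell = +1.51 − (−1.65) = +3.16 V (n = 3).
Since E = E° − (0.0592/n)·log Q, log Q = n(E° − E)/0.0592 = −0.861.
For Au3+(aq) + Al(s) → Au(s) + Al3+(aq), the reaction quotient is Q = [Al3+(aq)] / [Au3+(aq)].
Isolating [Au3+(aq)] in Q = 10^{−0.861} yields log [Au3+(aq)] = −2.515, i.e. 0.0031 M.

0.0031 M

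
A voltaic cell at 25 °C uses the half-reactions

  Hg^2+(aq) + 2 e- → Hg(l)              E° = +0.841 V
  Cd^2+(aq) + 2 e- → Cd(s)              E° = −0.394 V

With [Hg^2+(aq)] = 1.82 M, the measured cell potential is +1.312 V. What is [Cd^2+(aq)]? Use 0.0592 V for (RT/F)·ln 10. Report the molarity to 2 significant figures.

0.0046 M

Hg²⁺/Hg is the cathode (higher E°); E°cell = +0.841 − (−0.394) = +1.235 V with n = 2.
From the Nernst equation, log Q = n(E° − E)/0.0592 = 2·(+1.235 − (+1.312))/0.0592 = −2.601.
For Hg^2+(aq) + Cd(s) → Hg(l) + Cd^2+(aq), the reaction quotient is Q = [Cd^2+(aq)] / [Hg^2+(aq)].
Isolating [Cd^2+(aq)] in Q = 10^{−2.601} yields log [Cd^2+(aq)] = −2.341, i.e. 0.0046 M.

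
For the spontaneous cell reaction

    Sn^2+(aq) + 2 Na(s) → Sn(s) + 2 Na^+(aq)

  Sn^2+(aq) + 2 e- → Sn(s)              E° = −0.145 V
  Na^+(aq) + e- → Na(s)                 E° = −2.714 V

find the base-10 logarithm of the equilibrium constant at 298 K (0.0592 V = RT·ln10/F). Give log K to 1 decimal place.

log K = 86.8

The Sn²⁺/Sn couple is reduced (cathode); E°cell = −0.145 − (−2.714) = +2.569 V with n = 2.
At equilibrium E = 0, so log K = nE°cell / 0.0592 = (2)(+2.569) / 0.0592 = 86.8.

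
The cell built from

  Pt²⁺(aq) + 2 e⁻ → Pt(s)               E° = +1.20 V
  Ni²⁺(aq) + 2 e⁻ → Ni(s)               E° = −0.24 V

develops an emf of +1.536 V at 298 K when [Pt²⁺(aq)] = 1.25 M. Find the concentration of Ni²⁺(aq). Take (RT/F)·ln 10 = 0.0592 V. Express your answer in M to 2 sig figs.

0.00071 M

With Pt²⁺/Pt at the cathode and Ni²⁺/Ni at the anode, E°cell = +1.20 − (−0.24) = +1.44 V (n = 2).
Since E = E° − (0.0592/n)·log Q, log Q = n(E° − E)/0.0592 = −3.243.
The balanced reaction is Pt²⁺(aq) + Ni(s) → Pt(s) + Ni²⁺(aq), so Q = [Ni²⁺(aq)] / [Pt²⁺(aq)].
Isolating [Ni²⁺(aq)] in Q = 10^{−3.243} yields log [Ni²⁺(aq)] = −3.146, i.e. 0.00071 M.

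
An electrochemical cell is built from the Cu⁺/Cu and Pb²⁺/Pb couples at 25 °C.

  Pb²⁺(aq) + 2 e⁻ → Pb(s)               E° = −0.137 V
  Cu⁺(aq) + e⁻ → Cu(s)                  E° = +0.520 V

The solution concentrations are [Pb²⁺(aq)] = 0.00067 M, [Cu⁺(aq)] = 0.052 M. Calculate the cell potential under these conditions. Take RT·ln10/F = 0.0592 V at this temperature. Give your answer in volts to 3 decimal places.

Since E°(Cu⁺/Cu) > E°(Pb²⁺/Pb), Cu⁺/Cu serves as the cathode.
The standard potential is +0.520 − (−0.137) = +0.657 V and the balanced reaction transfers n = 2 electrons.
Balancing gives 2 Cu⁺(aq) + Pb(s) → 2 Cu(s) + Pb²⁺(aq); hence Q = [Pb²⁺(aq)] / [Cu⁺(aq)]^2 = 0.248 (log Q = −0.606).
E = E° − (0.0592/n)·log Q = +0.657 − (0.0592/2)(−0.606) = +0.675 V.

+0.675 V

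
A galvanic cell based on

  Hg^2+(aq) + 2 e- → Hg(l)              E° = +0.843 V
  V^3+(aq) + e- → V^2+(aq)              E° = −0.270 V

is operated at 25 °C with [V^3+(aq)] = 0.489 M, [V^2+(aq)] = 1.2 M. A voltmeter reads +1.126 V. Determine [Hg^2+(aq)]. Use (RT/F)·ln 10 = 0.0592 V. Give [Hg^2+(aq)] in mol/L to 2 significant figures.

0.46 M

Hg²⁺/Hg is the cathode (higher E°); E°cell = +0.843 − (−0.270) = +1.113 V with n = 2.
Since E = E° − (0.0592/n)·log Q, log Q = n(E° − E)/0.0592 = −0.439.
For Hg^2+(aq) + 2 V^2+(aq) → Hg(l) + 2 V^3+(aq), the reaction quotient is Q = [V^3+(aq)]^2 / ([Hg^2+(aq)]·[V^2+(aq)]^2).
Solving for the unknown gives log [Hg^2+(aq)] = −0.341, so [Hg^2+(aq)] ≈ 0.46 M.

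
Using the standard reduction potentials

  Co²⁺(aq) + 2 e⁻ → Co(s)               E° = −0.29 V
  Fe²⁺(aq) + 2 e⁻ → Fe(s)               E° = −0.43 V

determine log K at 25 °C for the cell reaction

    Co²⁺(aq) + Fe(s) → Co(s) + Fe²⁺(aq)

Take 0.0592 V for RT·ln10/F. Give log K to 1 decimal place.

log K = 4.7

The Co²⁺/Co couple is reduced (cathode); E°cell = −0.29 − (−0.43) = +0.14 V with n = 2.
At equilibrium E = 0, so log K = nE°cell / 0.0592 = (2)(+0.14) / 0.0592 = 4.7.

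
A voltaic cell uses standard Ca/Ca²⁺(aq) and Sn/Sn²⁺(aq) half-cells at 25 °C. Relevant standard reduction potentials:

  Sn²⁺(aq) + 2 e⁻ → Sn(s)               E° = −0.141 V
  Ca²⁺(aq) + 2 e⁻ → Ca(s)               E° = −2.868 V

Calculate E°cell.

The Sn²⁺/Sn couple has the higher E°, so Sn ion is reduced (cathode) and Ca is oxidized (anode).
E°cell = E°(cathode) − E°(anode) = −0.141 − (−2.868) = +2.727 V.

+2.727 V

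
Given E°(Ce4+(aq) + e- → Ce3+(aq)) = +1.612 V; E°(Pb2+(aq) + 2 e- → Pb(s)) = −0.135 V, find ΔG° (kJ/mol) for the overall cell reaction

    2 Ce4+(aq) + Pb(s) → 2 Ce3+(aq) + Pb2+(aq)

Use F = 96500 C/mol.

In the reaction as written Ce4+(aq) is reduced, so the Ce⁴⁺/Ce³⁺ couple is the cathode and Pb²⁺/Pb is the anode.
E°cell = +1.612 − (−0.135) = +1.747 V; balancing electrons gives n = 2.
ΔG° = −nFE°cell = −(2)(96500)(+1.747) J/mol = −337 kJ/mol.

−337 kJ/mol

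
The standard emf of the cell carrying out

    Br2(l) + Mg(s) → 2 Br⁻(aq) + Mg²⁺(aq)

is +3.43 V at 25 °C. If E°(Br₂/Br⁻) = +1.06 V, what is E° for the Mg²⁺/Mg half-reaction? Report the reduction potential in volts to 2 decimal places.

−2.37 V

In the reaction as written the Br₂/Br⁻ couple is reduced (cathode) and Mg²⁺/Mg is oxidized (anode), so E°cell = E°(Br₂/Br⁻) − E°(Mg²⁺/Mg).
E°(Mg²⁺/Mg) = E°(cathode) − E°cell = +1.06 − (+3.43) = −2.37 V.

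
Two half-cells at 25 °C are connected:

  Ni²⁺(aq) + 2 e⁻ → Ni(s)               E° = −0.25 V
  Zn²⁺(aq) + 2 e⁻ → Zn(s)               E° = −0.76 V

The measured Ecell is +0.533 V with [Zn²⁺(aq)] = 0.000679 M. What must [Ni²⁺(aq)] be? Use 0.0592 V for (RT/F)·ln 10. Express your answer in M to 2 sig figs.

0.0041 M

Ni²⁺/Ni is the cathode (higher E°); E°cell = −0.25 − (−0.76) = +0.51 V with n = 2.
Since E = E° − (0.0592/n)·log Q, log Q = n(E° − E)/0.0592 = −0.777.
For Ni²⁺(aq) + Zn(s) → Ni(s) + Zn²⁺(aq), the reaction quotient is Q = [Zn²⁺(aq)] / [Ni²⁺(aq)].
Isolating [Ni²⁺(aq)] in Q = 10^{−0.777} yields log [Ni²⁺(aq)] = −2.391, i.e. 0.0041 M.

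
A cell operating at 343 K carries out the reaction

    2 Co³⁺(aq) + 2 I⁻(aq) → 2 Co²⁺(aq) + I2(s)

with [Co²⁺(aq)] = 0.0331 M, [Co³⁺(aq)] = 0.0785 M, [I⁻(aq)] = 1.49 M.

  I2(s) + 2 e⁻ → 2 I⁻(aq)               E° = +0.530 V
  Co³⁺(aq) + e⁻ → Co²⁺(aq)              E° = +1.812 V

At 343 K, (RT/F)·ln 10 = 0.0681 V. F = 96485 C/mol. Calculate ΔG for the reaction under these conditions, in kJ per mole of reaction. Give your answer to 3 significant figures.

The standard cell potential is +1.812 − (+0.530) = +1.282 V, with n = 2 electrons in the balanced equation.
Q = [Co²⁺(aq)]^2 / ([Co³⁺(aq)]^2·[I⁻(aq)]^2) = 0.0801, so log Q = −1.096 and E = +1.282 − (0.0681/2)(−1.096) = +1.3193 V.
ΔG = −nFE = −(2)(96485)(+1.3193) J/mol = −255 kJ/mol.

−255 kJ/mol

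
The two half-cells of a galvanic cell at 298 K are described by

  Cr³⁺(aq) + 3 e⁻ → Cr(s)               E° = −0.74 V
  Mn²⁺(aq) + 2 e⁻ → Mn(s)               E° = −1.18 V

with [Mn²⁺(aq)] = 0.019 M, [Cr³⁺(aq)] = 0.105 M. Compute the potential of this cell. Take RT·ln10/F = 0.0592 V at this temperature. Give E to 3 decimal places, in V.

+0.472 V

The Cr³⁺/Cr couple has the more positive E°, so it is the cathode; Mn²⁺/Mn is the anode.
E°cell = −0.74 − (−1.18) = +0.44 V, with n = 6 electrons transferred.
For the overall reaction 2 Cr³⁺(aq) + 3 Mn(s) → 2 Cr(s) + 3 Mn²⁺(aq), Q = [Mn²⁺(aq)]^3 / [Cr³⁺(aq)]^2 = 0.000622, giving log Q = −3.206.
Applying E = E° − (RT ln10/nF)·log Q gives +0.44 − (0.0592/6)(−3.206) = +0.472 V.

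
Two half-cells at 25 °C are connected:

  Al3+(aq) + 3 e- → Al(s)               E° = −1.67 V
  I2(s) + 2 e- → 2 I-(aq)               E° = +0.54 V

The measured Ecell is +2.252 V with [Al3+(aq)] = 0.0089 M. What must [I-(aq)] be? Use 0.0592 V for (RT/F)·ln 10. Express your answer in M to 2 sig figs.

0.94 M

With I₂/I⁻ at the cathode and Al³⁺/Al at the anode, E°cell = +0.54 − (−1.67) = +2.21 V (n = 6).
From the Nernst equation, log Q = n(E° − E)/0.0592 = 6·(+2.21 − (+2.252))/0.0592 = −4.257.
Balancing electrons gives 3 I2(s) + 2 Al(s) → 6 I-(aq) + 2 Al3+(aq); thus Q = [I-(aq)]^6·[Al3+(aq)]^2.
Solving for the unknown gives log [I-(aq)] = −0.026, so [I-(aq)] ≈ 0.94 M.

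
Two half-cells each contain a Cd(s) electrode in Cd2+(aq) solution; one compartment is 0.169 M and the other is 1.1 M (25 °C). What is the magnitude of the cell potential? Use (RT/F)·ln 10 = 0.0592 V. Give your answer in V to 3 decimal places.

0.024 V

For a concentration cell E°cell = 0, since both electrodes use the same couple.
The compartment with the higher Cd2+(aq) concentration (1.1 M) acts as the cathode; ions are reduced there and produced at the dilute (0.169 M) anode.
With n = 2, Ecell = −(0.0592/2)·log([dilute]/[conc]) = −(0.0592/2)·log(0.169/1.1) = +0.024 V.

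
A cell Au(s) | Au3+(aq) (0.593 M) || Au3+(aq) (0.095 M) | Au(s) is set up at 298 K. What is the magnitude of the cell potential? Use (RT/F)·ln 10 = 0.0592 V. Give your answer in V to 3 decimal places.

0.016 V

For a concentration cell E°cell = 0, since both electrodes use the same couple.
The compartment with the higher Au3+(aq) concentration (0.593 M) acts as the cathode; ions are reduced there and produced at the dilute (0.095 M) anode.
With n = 3, Ecell = −(0.0592/3)·log([dilute]/[conc]) = −(0.0592/3)·log(0.095/0.593) = +0.016 V.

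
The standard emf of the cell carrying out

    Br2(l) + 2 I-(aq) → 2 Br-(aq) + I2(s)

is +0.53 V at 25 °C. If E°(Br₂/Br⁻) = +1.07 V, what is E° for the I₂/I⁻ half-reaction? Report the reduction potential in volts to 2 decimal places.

+0.54 V

In the reaction as written the Br₂/Br⁻ couple is reduced (cathode) and I₂/I⁻ is oxidized (anode), so E°cell = E°(Br₂/Br⁻) − E°(I₂/I⁻).
E°(I₂/I⁻) = E°(cathode) − E°cell = +1.07 − (+0.53) = +0.54 V.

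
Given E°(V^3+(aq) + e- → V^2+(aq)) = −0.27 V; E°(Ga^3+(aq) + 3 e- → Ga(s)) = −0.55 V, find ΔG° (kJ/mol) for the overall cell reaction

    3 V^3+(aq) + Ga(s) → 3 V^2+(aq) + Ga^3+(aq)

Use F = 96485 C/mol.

In the reaction as written V^3+(aq) is reduced, so the V³⁺/V²⁺ couple is the cathode and Ga³⁺/Ga is the anode.
E°cell = −0.27 − (−0.55) = +0.28 V; balancing electrons gives n = 3.
ΔG° = −nFE°cell = −(3)(96485)(+0.28) J/mol = −81.0 kJ/mol.

−81.0 kJ/mol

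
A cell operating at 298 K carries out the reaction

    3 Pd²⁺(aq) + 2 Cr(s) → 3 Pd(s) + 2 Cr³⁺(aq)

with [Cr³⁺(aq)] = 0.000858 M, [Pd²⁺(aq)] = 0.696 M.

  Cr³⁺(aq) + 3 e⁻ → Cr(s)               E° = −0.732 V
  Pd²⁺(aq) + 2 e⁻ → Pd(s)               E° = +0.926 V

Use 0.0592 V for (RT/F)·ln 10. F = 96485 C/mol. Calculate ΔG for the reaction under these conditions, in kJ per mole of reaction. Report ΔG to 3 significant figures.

−992 kJ/mol

With Pd²⁺/Pd reduced at the cathode, E°cell = +0.926 − (−0.732) = +1.658 V and n = 6.
The reaction quotient is [Cr³⁺(aq)]^2 / [Pd²⁺(aq)]^3 = 2.18×10^−6; by Nernst, E = +1.658 − (0.0592/6)(−5.661) = +1.7139 V.
Finally ΔG = −nFE = −(6)(96485 C/mol)(+1.7139 V) = −992 kJ/mol.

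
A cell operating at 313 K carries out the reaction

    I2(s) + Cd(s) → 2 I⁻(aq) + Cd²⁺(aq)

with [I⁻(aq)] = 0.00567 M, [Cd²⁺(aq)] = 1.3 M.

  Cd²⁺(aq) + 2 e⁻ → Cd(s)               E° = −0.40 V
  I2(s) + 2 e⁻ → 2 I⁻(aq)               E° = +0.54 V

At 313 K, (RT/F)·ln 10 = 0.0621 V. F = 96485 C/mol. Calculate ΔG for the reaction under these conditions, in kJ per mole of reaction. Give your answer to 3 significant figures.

−208 kJ/mol

With I₂/I⁻ reduced at the cathode, E°cell = +0.54 − (−0.40) = +0.94 V and n = 2.
Q = [I⁻(aq)]^2·[Cd²⁺(aq)] = 4.18×10^−5, so log Q = −4.379 and E = +0.94 − (0.0621/2)(−4.379) = +1.0760 V.
ΔG = −nFE = −(2)(96485)(+1.0760) J/mol = −208 kJ/mol.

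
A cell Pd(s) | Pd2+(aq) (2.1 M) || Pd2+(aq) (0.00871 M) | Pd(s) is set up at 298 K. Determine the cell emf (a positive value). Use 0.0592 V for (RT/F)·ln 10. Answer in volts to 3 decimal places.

0.071 V

For a concentration cell E°cell = 0, since both electrodes use the same couple.
The compartment with the higher Pd2+(aq) concentration (2.1 M) acts as the cathode; ions are reduced there and produced at the dilute (0.00871 M) anode.
With n = 2, Ecell = −(0.0592/2)·log([dilute]/[conc]) = −(0.0592/2)·log(0.00871/2.1) = +0.071 V.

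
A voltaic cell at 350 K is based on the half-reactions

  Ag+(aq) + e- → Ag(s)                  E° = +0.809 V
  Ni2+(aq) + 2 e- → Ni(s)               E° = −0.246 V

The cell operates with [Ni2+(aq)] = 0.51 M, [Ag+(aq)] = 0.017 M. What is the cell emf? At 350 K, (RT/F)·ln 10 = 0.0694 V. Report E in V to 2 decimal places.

Since E°(Ag⁺/Ag) > E°(Ni²⁺/Ni), Ag⁺/Ag serves as the cathode.
E°cell = +0.809 − (−0.246) = +1.055 V, with n = 2 electrons transferred.
For the overall reaction 2 Ag+(aq) + Ni(s) → 2 Ag(s) + Ni2+(aq), Q = [Ni2+(aq)] / [Ag+(aq)]^2 = 1.76×10^3, giving log Q = 3.247.
By the Nernst equation, E = +1.055 − (0.0694/2)·(3.247) = +0.94 V.

+0.94 V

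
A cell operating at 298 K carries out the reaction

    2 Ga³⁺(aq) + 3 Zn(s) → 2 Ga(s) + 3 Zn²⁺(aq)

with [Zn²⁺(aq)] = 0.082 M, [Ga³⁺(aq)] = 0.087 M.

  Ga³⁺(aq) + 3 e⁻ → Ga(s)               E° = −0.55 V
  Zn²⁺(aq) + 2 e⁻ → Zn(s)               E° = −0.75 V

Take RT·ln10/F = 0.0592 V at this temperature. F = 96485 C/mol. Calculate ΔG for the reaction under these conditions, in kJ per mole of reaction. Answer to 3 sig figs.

E°cell = −0.55 − (−0.75) = +0.20 V; the balanced reaction transfers n = 6 electrons.
Here Q = [Zn²⁺(aq)]^3 / [Ga³⁺(aq)]^2 = 0.0728 (log Q = −1.138), giving E = +0.20 − (0.0592/6)·(−1.138) = +0.2112 V.
ΔG = −nFE = −(6)(96485)(+0.2112) J/mol = −122 kJ/mol.

−122 kJ/mol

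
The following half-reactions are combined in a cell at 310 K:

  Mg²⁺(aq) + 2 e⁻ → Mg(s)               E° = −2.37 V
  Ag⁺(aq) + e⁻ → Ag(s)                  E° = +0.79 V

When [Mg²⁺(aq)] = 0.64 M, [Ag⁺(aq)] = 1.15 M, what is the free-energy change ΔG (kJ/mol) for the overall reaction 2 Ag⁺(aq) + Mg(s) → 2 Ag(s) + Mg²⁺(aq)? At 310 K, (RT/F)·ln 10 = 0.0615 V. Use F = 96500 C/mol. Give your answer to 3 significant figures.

−612 kJ/mol

E°cell = +0.79 − (−2.37) = +3.16 V; the balanced reaction transfers n = 2 electrons.
Q = [Mg²⁺(aq)] / [Ag⁺(aq)]^2 = 0.484, so log Q = −0.315 and E = +3.16 − (0.0615/2)(−0.315) = +3.1697 V.
Then ΔG = −nFE = −2 × 96500 × +3.1697 J/mol = −612 kJ/mol.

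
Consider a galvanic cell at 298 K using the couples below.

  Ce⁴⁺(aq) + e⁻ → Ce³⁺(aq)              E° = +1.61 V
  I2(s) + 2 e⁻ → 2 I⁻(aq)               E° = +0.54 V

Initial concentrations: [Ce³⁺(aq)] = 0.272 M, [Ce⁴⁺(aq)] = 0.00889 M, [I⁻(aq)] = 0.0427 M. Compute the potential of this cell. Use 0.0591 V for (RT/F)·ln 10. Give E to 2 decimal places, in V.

+0.90 V

Ce⁴⁺/Ce³⁺ is reduced (cathode, E° = +1.61 V) and I₂/I⁻ is oxidized (anode).
E°cell = +1.61 − (+0.54) = +1.07 V, with n = 2 electrons transferred.
Balancing gives 2 Ce⁴⁺(aq) + 2 I⁻(aq) → 2 Ce³⁺(aq) + I2(s); hence Q = [Ce³⁺(aq)]^2 / ([Ce⁴⁺(aq)]^2·[I⁻(aq)]^2) = 5.13×10^5 (log Q = 5.710).
By the Nernst equation, E = +1.07 − (0.0591/2)·(5.710) = +0.90 V.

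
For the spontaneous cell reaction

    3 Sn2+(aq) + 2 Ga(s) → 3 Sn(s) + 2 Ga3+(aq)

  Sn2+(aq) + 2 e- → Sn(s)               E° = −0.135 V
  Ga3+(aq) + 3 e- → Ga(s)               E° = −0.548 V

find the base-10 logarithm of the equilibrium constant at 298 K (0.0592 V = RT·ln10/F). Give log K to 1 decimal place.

log K = 41.9

The Sn²⁺/Sn couple is reduced (cathode); E°cell = −0.135 − (−0.548) = +0.413 V with n = 6.
At equilibrium E = 0, so log K = nE°cell / 0.0592 = (6)(+0.413) / 0.0592 = 41.9.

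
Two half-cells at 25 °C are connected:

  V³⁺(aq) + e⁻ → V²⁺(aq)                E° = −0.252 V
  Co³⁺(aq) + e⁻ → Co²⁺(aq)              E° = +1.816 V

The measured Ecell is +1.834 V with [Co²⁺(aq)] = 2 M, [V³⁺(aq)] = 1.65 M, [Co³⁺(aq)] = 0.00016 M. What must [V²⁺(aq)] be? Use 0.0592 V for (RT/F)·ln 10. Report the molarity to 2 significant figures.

With Co³⁺/Co²⁺ at the cathode and V³⁺/V²⁺ at the anode, E°cell = +1.816 − (−0.252) = +2.068 V (n = 1).
Since E = E° − (0.0592/n)·log Q, log Q = n(E° − E)/0.0592 = 3.953.
Balancing electrons gives Co³⁺(aq) + V²⁺(aq) → Co²⁺(aq) + V³⁺(aq); thus Q = ([Co²⁺(aq)]·[V³⁺(aq)]) / ([Co³⁺(aq)]·[V²⁺(aq)]).
Isolating [V²⁺(aq)] in Q = 10^{3.953} yields log [V²⁺(aq)] = 0.361, i.e. 2.3 M.

2.3 M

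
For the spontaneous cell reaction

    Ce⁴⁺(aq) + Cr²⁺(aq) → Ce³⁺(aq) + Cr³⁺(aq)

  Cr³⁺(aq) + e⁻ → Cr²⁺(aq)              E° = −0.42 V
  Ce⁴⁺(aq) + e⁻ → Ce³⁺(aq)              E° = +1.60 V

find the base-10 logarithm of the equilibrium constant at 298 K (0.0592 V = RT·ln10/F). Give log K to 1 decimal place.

The Ce⁴⁺/Ce³⁺ couple is reduced (cathode); E°cell = +1.60 − (−0.42) = +2.02 V with n = 1.
At equilibrium E = 0, so log K = nE°cell / 0.0592 = (1)(+2.02) / 0.0592 = 34.1.

log K = 34.1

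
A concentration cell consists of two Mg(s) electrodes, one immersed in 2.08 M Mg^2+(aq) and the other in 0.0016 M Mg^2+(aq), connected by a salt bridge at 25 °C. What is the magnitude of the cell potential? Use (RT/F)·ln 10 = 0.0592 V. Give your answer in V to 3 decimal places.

For a concentration cell E°cell = 0, since both electrodes use the same couple.
The compartment with the higher Mg^2+(aq) concentration (2.08 M) acts as the cathode; ions are reduced there and produced at the dilute (0.0016 M) anode.
With n = 2, Ecell = −(0.0592/2)·log([dilute]/[conc]) = −(0.0592/2)·log(0.0016/2.08) = +0.092 V.

0.092 V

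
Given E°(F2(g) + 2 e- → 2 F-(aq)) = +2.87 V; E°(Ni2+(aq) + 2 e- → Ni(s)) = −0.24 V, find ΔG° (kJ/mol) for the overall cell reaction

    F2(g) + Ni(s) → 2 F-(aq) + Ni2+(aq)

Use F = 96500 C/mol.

In the reaction as written F2(g) is reduced, so the F₂/F⁻ couple is the cathode and Ni²⁺/Ni is the anode.
E°cell = +2.87 − (−0.24) = +3.11 V; balancing electrons gives n = 2.
ΔG° = −nFE°cell = −(2)(96500)(+3.11) J/mol = −600 kJ/mol.

−600 kJ/mol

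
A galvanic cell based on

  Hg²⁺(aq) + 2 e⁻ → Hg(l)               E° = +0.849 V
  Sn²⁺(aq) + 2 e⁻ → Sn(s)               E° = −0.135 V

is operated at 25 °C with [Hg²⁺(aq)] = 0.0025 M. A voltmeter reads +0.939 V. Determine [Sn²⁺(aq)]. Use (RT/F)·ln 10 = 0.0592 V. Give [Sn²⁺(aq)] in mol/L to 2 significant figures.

With Hg²⁺/Hg at the cathode and Sn²⁺/Sn at the anode, E°cell = +0.849 − (−0.135) = +0.984 V (n = 2).
Rearranging E = E° − (0.0592/n)·log Q gives log Q = 2(+0.984 − (+0.939))/0.0592 = 1.520.
Balancing electrons gives Hg²⁺(aq) + Sn(s) → Hg(l) + Sn²⁺(aq); thus Q = [Sn²⁺(aq)] / [Hg²⁺(aq)].
Solving for the unknown gives log [Sn²⁺(aq)] = −1.082, so [Sn²⁺(aq)] ≈ 0.083 M.

0.083 M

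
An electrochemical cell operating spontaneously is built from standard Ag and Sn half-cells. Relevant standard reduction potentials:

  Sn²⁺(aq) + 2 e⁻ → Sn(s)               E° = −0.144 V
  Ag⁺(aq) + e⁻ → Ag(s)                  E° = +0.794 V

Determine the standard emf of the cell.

Of the two couples in this cell, the one with the more positive reduction potential is reduced at the cathode: here that is Ag⁺/Ag (+0.794 V); Sn²⁺/Sn (−0.144 V) is the anode.
E°cell = E°(cathode) − E°(anode) = +0.794 − (−0.144) = +0.938 V.

+0.938 V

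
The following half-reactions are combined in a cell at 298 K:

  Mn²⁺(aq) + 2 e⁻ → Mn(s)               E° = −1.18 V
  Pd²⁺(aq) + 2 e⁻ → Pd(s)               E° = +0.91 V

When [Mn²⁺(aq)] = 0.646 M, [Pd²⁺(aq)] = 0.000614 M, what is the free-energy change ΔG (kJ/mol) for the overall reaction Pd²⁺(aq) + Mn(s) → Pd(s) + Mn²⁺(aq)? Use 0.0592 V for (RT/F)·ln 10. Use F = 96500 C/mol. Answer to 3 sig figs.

−386 kJ/mol

The standard cell potential is +0.91 − (−1.18) = +2.09 V, with n = 2 electrons in the balanced equation.
Here Q = [Mn²⁺(aq)] / [Pd²⁺(aq)] = 1.05×10^3 (log Q = 3.022), giving E = +2.09 − (0.0592/2)·(3.022) = +2.0005 V.
Then ΔG = −nFE = −2 × 96500 × +2.0005 J/mol = −386 kJ/mol.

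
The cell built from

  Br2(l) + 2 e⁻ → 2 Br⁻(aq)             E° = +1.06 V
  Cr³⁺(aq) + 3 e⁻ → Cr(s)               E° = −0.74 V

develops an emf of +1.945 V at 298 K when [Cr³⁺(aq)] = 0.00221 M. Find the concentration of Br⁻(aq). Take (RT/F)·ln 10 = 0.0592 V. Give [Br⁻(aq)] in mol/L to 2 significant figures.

0.027 M

Br₂/Br⁻ is the cathode (higher E°); E°cell = +1.06 − (−0.74) = +1.80 V with n = 6.
Since E = E° − (0.0592/n)·log Q, log Q = n(E° − E)/0.0592 = −14.696.
For 3 Br2(l) + 2 Cr(s) → 6 Br⁻(aq) + 2 Cr³⁺(aq), the reaction quotient is Q = [Br⁻(aq)]^6·[Cr³⁺(aq)]^2.
Substituting the known concentrations and solving, log [Br⁻(aq)] = −1.564 and [Br⁻(aq)] = 0.027 M.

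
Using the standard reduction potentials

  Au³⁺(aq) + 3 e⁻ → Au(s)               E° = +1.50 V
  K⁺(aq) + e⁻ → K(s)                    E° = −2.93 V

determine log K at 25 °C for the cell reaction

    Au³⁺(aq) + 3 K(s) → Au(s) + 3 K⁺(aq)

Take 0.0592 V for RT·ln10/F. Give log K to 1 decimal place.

log K = 224.5

The Au³⁺/Au couple is reduced (cathode); E°cell = +1.50 − (−2.93) = +4.43 V with n = 3.
At equilibrium E = 0, so log K = nE°cell / 0.0592 = (3)(+4.43) / 0.0592 = 224.5.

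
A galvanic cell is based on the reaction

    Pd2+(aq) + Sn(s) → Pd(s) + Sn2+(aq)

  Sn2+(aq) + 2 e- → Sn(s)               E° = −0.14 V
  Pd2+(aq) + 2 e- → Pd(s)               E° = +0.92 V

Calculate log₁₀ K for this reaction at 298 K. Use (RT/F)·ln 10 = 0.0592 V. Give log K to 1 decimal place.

log K = 35.8

The Pd²⁺/Pd couple is reduced (cathode); E°cell = +0.92 − (−0.14) = +1.06 V with n = 2.
At equilibrium E = 0, so log K = nE°cell / 0.0592 = (2)(+1.06) / 0.0592 = 35.8.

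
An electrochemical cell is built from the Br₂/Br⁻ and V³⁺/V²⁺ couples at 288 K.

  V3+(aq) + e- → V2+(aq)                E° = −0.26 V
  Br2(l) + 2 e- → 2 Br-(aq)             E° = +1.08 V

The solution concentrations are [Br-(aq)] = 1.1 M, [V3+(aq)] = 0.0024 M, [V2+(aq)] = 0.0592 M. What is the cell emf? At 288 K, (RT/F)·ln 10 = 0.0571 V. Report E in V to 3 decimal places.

Br₂/Br⁻ is reduced (cathode, E° = +1.08 V) and V³⁺/V²⁺ is oxidized (anode).
E°cell = E°cat − E°an = +1.08 − (−0.26) = +1.34 V; n = 2.
The balanced reaction is Br2(l) + 2 V2+(aq) → 2 Br-(aq) + 2 V3+(aq), so Q = ([Br-(aq)]^2·[V3+(aq)]^2) / [V2+(aq)]^2 = 0.00199 and log Q = −2.701.
E = E° − (0.0571/n)·log Q = +1.34 − (0.0571/2)(−2.701) = +1.417 V.

+1.417 V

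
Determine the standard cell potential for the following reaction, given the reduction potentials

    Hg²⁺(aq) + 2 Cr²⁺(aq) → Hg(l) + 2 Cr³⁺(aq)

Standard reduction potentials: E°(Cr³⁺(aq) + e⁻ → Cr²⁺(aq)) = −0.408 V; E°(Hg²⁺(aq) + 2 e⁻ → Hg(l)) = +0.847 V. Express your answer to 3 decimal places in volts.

+1.255 V

In the reaction as written, Hg²⁺(aq) is reduced (cathode) and Cr³⁺(aq) is produced by oxidation at the anode.
E°cell = E°(cathode) − E°(anode) = +0.847 − (−0.408) = +1.255 V.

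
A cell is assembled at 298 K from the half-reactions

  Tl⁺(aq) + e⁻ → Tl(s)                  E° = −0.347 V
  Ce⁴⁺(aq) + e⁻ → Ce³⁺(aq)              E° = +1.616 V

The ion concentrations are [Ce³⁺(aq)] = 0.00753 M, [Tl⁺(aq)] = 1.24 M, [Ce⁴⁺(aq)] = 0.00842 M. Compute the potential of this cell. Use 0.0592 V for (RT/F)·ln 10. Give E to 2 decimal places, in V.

The Ce⁴⁺/Ce³⁺ couple has the more positive E°, so it is the cathode; Tl⁺/Tl is the anode.
The standard potential is +1.616 − (−0.347) = +1.963 V and the balanced reaction transfers n = 1 electron.
For the overall reaction Ce⁴⁺(aq) + Tl(s) → Ce³⁺(aq) + Tl⁺(aq), Q = ([Ce³⁺(aq)]·[Tl⁺(aq)]) / [Ce⁴⁺(aq)] = 1.11, giving log Q = 0.045.
By the Nernst equation, E = +1.963 − (0.0592/1)·(0.045) = +1.96 V.

+1.96 V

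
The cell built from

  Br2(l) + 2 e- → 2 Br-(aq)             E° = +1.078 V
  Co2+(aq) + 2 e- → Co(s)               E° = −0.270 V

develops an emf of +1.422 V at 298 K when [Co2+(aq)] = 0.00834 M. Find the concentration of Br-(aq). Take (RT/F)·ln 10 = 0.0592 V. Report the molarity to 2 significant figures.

0.62 M

With Br₂/Br⁻ at the cathode and Co²⁺/Co at the anode, E°cell = +1.078 − (−0.270) = +1.348 V (n = 2).
Since E = E° − (0.0592/n)·log Q, log Q = n(E° − E)/0.0592 = −2.500.
For Br2(l) + Co(s) → 2 Br-(aq) + Co2+(aq), the reaction quotient is Q = [Br-(aq)]^2·[Co2+(aq)].
Substituting the known concentrations and solving, log [Br-(aq)] = −0.211 and [Br-(aq)] = 0.62 M.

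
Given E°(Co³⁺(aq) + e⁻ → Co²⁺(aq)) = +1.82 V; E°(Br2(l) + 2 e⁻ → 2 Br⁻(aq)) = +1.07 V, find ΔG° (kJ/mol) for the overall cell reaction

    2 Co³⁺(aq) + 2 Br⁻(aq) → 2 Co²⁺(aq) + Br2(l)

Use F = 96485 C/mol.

In the reaction as written Co³⁺(aq) is reduced, so the Co³⁺/Co²⁺ couple is the cathode and Br₂/Br⁻ is the anode.
E°cell = +1.82 − (+1.07) = +0.75 V; balancing electrons gives n = 2.
ΔG° = −nFE°cell = −(2)(96485)(+0.75) J/mol = −145 kJ/mol.

−145 kJ/mol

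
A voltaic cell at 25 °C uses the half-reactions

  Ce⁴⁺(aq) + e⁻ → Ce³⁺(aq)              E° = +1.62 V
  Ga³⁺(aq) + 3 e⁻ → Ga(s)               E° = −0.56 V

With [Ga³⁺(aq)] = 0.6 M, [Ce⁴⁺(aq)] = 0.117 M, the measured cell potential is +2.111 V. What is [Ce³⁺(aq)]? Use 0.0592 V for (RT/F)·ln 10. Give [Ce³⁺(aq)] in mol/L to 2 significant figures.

2.0 M

The Ce⁴⁺/Ce³⁺ couple has the larger reduction potential, so it is the cathode: E°cell = +1.62 − (−0.56) = +2.18 V and n = 3.
Since E = E° − (0.0592/n)·log Q, log Q = n(E° − E)/0.0592 = 3.497.
Balancing electrons gives 3 Ce⁴⁺(aq) + Ga(s) → 3 Ce³⁺(aq) + Ga³⁺(aq); thus Q = ([Ce³⁺(aq)]^3·[Ga³⁺(aq)]) / [Ce⁴⁺(aq)]^3.
Solving for the unknown gives log [Ce³⁺(aq)] = 0.308, so [Ce³⁺(aq)] ≈ 2.0 M.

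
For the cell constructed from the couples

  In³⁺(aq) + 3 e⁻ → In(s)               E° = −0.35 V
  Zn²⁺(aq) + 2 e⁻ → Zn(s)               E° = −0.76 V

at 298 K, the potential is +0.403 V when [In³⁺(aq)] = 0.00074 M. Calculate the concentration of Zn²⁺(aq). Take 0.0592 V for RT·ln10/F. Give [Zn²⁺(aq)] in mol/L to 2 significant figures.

In³⁺/In is the cathode (higher E°); E°cell = −0.35 − (−0.76) = +0.41 V with n = 6.
Since E = E° − (0.0592/n)·log Q, log Q = n(E° − E)/0.0592 = 0.709.
Balancing electrons gives 2 In³⁺(aq) + 3 Zn(s) → 2 In(s) + 3 Zn²⁺(aq); thus Q = [Zn²⁺(aq)]^3 / [In³⁺(aq)]^2.
Isolating [Zn²⁺(aq)] in Q = 10^{0.709} yields log [Zn²⁺(aq)] = −1.851, i.e. 0.014 M.

0.014 M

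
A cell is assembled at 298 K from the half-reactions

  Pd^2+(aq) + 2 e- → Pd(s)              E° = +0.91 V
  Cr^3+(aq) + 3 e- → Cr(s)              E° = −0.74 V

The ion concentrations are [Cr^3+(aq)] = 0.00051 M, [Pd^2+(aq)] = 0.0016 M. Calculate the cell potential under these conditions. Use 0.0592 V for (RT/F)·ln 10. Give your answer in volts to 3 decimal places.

Pd²⁺/Pd is reduced (cathode, E° = +0.91 V) and Cr³⁺/Cr is oxidized (anode).
The standard potential is +0.91 − (−0.74) = +1.65 V and the balanced reaction transfers n = 6 electrons.
Balancing gives 3 Pd^2+(aq) + 2 Cr(s) → 3 Pd(s) + 2 Cr^3+(aq); hence Q = [Cr^3+(aq)]^2 / [Pd^2+(aq)]^3 = 63.5 (log Q = 1.803).
By the Nernst equation, E = +1.65 − (0.0592/6)·(1.803) = +1.632 V.

+1.632 V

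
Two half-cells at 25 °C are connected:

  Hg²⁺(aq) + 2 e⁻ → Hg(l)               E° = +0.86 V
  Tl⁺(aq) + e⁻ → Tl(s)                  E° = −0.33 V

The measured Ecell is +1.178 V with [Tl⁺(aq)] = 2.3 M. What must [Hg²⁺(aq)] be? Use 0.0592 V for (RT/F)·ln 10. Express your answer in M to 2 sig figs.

2.1 M

With Hg²⁺/Hg at the cathode and Tl⁺/Tl at the anode, E°cell = +0.86 − (−0.33) = +1.19 V (n = 2).
Rearranging E = E° − (0.0592/n)·log Q gives log Q = 2(+1.19 − (+1.178))/0.0592 = 0.405.
Balancing electrons gives Hg²⁺(aq) + 2 Tl(s) → Hg(l) + 2 Tl⁺(aq); thus Q = [Tl⁺(aq)]^2 / [Hg²⁺(aq)].
Isolating [Hg²⁺(aq)] in Q = 10^{0.405} yields log [Hg²⁺(aq)] = 0.318, i.e. 2.1 M.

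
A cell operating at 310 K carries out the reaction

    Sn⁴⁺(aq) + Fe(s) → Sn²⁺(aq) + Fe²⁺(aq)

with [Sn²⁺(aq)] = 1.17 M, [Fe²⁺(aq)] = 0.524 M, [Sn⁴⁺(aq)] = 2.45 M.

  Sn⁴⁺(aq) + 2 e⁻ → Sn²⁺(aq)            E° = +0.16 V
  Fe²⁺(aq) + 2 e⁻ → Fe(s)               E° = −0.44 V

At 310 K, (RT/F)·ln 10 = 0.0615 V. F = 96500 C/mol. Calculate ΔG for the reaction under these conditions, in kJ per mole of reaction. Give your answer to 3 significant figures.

With Sn⁴⁺/Sn²⁺ reduced at the cathode, E°cell = +0.16 − (−0.44) = +0.60 V and n = 2.
Here Q = ([Sn²⁺(aq)]·[Fe²⁺(aq)]) / [Sn⁴⁺(aq)] = 0.25 (log Q = −0.602), giving E = +0.60 − (0.0615/2)·(−0.602) = +0.6185 V.
ΔG = −nFE = −(2)(96500)(+0.6185) J/mol = −119 kJ/mol.

−119 kJ/mol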